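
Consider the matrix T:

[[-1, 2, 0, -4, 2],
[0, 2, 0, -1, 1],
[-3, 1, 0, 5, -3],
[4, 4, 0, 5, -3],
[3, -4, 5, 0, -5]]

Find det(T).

Expand along column 3 (it has 4 zeros):
  + (5) · M_53   where M_53 = det([-1 2 -4 2; 0 2 -1 1; -3 1 5 -3; 4 4 5 -3]) = 94
det = (+1)·(5)·(94) = 470

The determinant is 470.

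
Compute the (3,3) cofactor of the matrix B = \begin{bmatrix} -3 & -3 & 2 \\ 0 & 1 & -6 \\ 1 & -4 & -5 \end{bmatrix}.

-3

Delete row 3 and column 3; the remaining 2×2 submatrix is [-3 -3; 0 1].
Its determinant is (-3)·1 − (-3)·0 = -3.
The cofactor carries sign (−1)^(3+3) = +1, so C_{3,3} = +(-3) = -3.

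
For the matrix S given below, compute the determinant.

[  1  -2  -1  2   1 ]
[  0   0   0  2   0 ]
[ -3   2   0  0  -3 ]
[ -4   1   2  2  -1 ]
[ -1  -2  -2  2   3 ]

-104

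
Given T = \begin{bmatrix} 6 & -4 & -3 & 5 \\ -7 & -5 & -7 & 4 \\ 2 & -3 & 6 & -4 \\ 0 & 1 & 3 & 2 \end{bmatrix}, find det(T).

|T| = -2359

Expand along row 4 (it has 1 zero):
  + (1) · M_42   where M_42 = det([6 -3 5; -7 -7 4; 2 6 -4]) = -56
  − (3) · M_43   where M_43 = det([6 -4 5; -7 -5 4; 2 -3 -4]) = 427
  + (2) · M_44   where M_44 = det([6 -4 -3; -7 -5 -7; 2 -3 6]) = -511
det = (+1)·(1)·(-56) + (-1)·(3)·(427) + (+1)·(2)·(-511) = -2359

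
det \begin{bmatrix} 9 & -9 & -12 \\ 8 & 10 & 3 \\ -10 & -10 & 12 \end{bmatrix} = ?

The determinant is 2244.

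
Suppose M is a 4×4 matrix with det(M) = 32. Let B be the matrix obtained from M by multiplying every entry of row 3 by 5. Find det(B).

Scaling one row by 5 multiplies the determinant by 5.
det(B) = (5)·(32) = 160

160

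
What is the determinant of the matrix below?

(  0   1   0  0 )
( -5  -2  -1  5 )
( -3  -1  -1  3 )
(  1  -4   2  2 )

-6

Expand along row 1 (it has 3 zeros):
  − (1) · M_12   where M_12 = det([-5 -1 5; -3 -1 3; 1 2 2]) = 6
det = (-1)·(1)·(6) = -6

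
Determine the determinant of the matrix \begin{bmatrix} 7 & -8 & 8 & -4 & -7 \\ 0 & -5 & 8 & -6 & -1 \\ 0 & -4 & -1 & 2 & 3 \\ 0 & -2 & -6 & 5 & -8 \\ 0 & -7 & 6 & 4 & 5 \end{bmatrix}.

The determinant is 23310.

Expand along column 1 (it has 4 zeros):
  + (7) · M_11   where M_11 = det([-5 8 -6 -1; -4 -1 2 3; -2 -6 5 -8; -7 6 4 5]) = 3330
det = (+1)·(7)·(3330) = 23310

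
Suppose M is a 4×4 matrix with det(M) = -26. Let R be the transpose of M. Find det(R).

det(R) = -26

det(Mᵀ) = det(M).
det(R) = (1)·(-26) = -26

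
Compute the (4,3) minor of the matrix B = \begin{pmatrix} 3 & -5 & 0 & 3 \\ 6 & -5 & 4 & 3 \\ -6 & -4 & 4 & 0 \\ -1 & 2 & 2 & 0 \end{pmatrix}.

Delete row 4 and column 3; the remaining 3×3 submatrix is [3 -5 3; 6 -5 3; -6 -4 0].
Its determinant is -36.

The minor is -36.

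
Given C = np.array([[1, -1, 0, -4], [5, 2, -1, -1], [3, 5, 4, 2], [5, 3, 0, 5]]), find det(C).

det(C) = 180

Expand along column 3 (it has 2 zeros):
  − (-1) · M_23   where M_23 = det([1 -1 -4; 3 5 2; 5 3 5]) = 88
  + (4) · M_33   where M_33 = det([1 -1 -4; 5 2 -1; 5 3 5]) = 23
det = (-1)·(-1)·(88) + (+1)·(4)·(23) = 180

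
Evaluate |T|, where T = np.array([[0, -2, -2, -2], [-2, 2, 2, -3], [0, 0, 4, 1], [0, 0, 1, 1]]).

-12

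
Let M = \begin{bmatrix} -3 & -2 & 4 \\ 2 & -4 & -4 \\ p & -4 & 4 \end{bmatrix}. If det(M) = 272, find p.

8

Expanding along the column containing p, det(M) is linear in p: det(M) = (24)·p + (80).
Set (24)·p + (80) = 272  ⇒  (24)·p = 192  ⇒  p = 8.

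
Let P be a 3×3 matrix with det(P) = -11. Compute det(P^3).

-1331

det(P^3) = (det P)^3 = (-11)^3 = -1331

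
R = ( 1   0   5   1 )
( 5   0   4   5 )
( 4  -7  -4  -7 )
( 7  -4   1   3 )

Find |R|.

Expand along column 2 (it has 2 zeros):
  − (-7) · M_32   where M_32 = det([1 5 1; 5 4 5; 7 1 3]) = 84
  + (-4) · M_42   where M_42 = det([1 5 1; 5 4 5; 4 -4 -7]) = 231
det = (-1)·(-7)·(84) + (+1)·(-4)·(231) = -336

-336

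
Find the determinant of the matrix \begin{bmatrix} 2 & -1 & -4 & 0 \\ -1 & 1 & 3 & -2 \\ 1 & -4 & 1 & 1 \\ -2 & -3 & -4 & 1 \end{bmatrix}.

-150

Expand along row 1 (it has 1 zero):
  + (2) · M_11   where M_11 = det([1 3 -2; -4 1 1; -3 -4 1]) = -30
  − (-1) · M_12   where M_12 = det([-1 3 -2; 1 1 1; -2 -4 1]) = -10
  + (-4) · M_13   where M_13 = det([-1 1 -2; 1 -4 1; -2 -3 1]) = 20
det = (+1)·(2)·(-30) + (-1)·(-1)·(-10) + (+1)·(-4)·(20) = -150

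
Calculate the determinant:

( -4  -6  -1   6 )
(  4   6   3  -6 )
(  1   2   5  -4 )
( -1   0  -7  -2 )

Expand along row 4 (it has 1 zero):
  − (-1) · M_41   where M_41 = det([-6 -1 6; 6 3 -6; 2 5 -4]) = 24
  − (-7) · M_43   where M_43 = det([-4 -6 6; 4 6 -6; 1 2 -4]) = 0
  + (-2) · M_44   where M_44 = det([-4 -6 -1; 4 6 3; 1 2 5]) = 4
det = (-1)·(-1)·(24) + (-1)·(-7)·(0) + (+1)·(-2)·(4) = 16

16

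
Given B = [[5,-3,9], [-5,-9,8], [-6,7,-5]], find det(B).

|B| = -637

Expand along row 1:
  + 5 · |-9 8; 7 -5| = 5·(45 − 56) = -55
  − (-3) · |-5 8; -6 -5| = −(-3)·(25 − (-48)) = 219
  + 9 · |-5 -9; -6 7| = 9·(-35 − 54) = -801
Sum: (-55) + (219) + (-801) = -637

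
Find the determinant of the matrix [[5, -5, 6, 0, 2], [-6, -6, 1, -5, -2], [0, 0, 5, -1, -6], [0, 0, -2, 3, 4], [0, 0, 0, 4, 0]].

1920

The matrix is block upper-triangular with a 2×2 block and a 3×3 block on the diagonal, so its determinant equals the product of the determinants of the diagonal blocks.
det of the 2×2 block = -60
det of the 3×3 block = -32
det = (-60)·(-32) = 1920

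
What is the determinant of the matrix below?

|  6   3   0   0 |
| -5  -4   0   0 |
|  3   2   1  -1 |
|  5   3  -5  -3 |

The determinant is 72.

The matrix is block lower-triangular with a 2×2 block and a 2×2 block on the diagonal, so its determinant equals the product of the determinants of the diagonal blocks.
det of the 2×2 block = -9
det of the 2×2 block = -8
det = (-9)·(-8) = 72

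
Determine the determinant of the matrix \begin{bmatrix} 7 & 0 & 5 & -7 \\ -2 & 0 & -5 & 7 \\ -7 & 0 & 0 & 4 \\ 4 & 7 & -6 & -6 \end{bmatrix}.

-700

Expand along column 2 (it has 3 zeros):
  + (7) · M_42   where M_42 = det([7 5 -7; -2 -5 7; -7 0 4]) = -100
det = (+1)·(7)·(-100) = -700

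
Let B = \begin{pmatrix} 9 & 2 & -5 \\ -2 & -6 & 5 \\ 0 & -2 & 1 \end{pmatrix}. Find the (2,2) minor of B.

Delete row 2 and column 2; the remaining 2×2 submatrix is [9 -5; 0 1].
Its determinant is 9·1 − (-5)·0 = 9.

The minor is 9.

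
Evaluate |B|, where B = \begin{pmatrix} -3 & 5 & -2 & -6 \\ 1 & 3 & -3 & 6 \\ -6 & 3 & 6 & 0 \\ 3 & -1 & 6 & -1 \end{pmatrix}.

The determinant is 2457.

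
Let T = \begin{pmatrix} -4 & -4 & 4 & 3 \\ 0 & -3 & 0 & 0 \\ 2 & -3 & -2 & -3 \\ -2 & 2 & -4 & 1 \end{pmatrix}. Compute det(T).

det(T) = -108

Expand along row 2 (it has 3 zeros):
  + (-3) · M_22   where M_22 = det([-4 4 3; 2 -2 -3; -2 -4 1]) = 36
det = (+1)·(-3)·(36) = -108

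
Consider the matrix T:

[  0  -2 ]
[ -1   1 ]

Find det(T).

-2

det(T) = 0·1 − (-2)·(-1) = 0 − 2 = -2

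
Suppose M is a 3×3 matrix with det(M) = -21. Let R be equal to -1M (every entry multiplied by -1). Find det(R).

For a 3×3 matrix, det(-1M) = (-1)^3·det(M) = -1·det(M).
det(R) = (-1)·(-21) = 21

21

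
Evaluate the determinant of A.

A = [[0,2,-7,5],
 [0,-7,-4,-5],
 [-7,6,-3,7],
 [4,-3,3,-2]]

858

Expand along column 1 (it has 2 zeros):
  + (-7) · M_31   where M_31 = det([2 -7 5; -7 -4 -5; -3 3 -2]) = -126
  − (4) · M_41   where M_41 = det([2 -7 5; -7 -4 -5; 6 -3 7]) = 6
det = (+1)·(-7)·(-126) + (-1)·(4)·(6) = 858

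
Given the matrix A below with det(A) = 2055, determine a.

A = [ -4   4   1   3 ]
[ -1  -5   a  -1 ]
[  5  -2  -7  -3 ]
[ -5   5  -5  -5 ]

Expanding along the column containing a, det(A) is linear in a: det(A) = (-105)·a + (1215).
Set (-105)·a + (1215) = 2055  ⇒  (-105)·a = 840  ⇒  a = -8.

-8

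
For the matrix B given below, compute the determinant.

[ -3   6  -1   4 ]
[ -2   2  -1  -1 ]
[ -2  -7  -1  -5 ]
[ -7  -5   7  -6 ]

Expand along row 1:
  + (-3) · M_11   where M_11 = det([2 -1 -1; -7 -1 -5; -5 7 -6]) = 153
  − (6) · M_12   where M_12 = det([-2 -1 -1; -2 -1 -5; -7 7 -6]) = -84
  + (-1) · M_13   where M_13 = det([-2 2 -1; -2 -7 -5; -7 -5 -6]) = 51
  − (4) · M_14   where M_14 = det([-2 2 -1; -2 -7 -1; -7 -5 7]) = 189
det = (+1)·(-3)·(153) + (-1)·(6)·(-84) + (+1)·(-1)·(51) + (-1)·(4)·(189) = -762

-762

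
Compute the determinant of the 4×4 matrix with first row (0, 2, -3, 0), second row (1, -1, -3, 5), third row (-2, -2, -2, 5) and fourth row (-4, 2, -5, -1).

Expand along row 1 (it has 2 zeros):
  − (2) · M_12   where M_12 = det([1 -3 5; -2 -2 5; -4 -5 -1]) = 103
  + (-3) · M_13   where M_13 = det([1 -1 5; -2 -2 5; -4 2 -1]) = -46
det = (-1)·(2)·(103) + (+1)·(-3)·(-46) = -68

The determinant is -68.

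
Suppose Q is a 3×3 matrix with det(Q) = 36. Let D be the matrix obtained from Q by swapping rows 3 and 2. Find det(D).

Swapping two rows multiplies the determinant by −1.
det(D) = (-1)·(36) = -36

-36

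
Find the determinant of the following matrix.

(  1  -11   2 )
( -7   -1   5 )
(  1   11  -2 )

-106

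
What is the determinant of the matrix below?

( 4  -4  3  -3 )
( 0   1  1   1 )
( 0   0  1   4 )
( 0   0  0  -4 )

-16

The matrix is block upper-triangular with a 2×2 block and a 2×2 block on the diagonal, so its determinant equals the product of the determinants of the diagonal blocks.
det of the 2×2 block = 4
det of the 2×2 block = -4
det = (4)·(-4) = -16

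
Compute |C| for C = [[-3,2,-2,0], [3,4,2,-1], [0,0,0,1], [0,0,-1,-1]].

det(C) = -18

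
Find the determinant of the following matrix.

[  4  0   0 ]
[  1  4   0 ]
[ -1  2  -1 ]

-16

The matrix is lower triangular, so the determinant is the product of the diagonal entries:
det = (4) · (4) · (-1) = -16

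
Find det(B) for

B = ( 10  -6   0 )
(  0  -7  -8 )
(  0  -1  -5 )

Expand along column 1:
  + 10 · |-7 -8; -1 -5| = 10·(35 − 8) = 270

270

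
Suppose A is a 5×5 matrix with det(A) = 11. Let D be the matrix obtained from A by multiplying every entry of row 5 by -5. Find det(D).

Scaling one row by -5 multiplies the determinant by -5.
det(D) = (-5)·(11) = -55

det(D) = -55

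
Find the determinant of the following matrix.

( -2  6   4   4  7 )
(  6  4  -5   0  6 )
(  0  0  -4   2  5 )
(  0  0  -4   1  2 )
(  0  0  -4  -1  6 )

The matrix is block upper-triangular with a 2×2 block and a 3×3 block on the diagonal, so its determinant equals the product of the determinants of the diagonal blocks.
det of the 2×2 block = -44
det of the 3×3 block = 40
det = (-44)·(40) = -1760

The determinant is -1760.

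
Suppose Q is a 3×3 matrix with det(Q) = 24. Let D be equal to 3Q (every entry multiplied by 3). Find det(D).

For a 3×3 matrix, det(3Q) = 3^3·det(Q) = 27·det(Q).
det(D) = (27)·(24) = 648

det(D) = 648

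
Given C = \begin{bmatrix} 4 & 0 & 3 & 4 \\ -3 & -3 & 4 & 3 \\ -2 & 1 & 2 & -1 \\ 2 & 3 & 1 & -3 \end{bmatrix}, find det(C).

Expand along row 1 (it has 1 zero):
  + (4) · M_11   where M_11 = det([-3 4 3; 1 2 -1; 3 1 -3]) = 0
  + (3) · M_13   where M_13 = det([-3 -3 3; -2 1 -1; 2 3 -3]) = 0
  − (4) · M_14   where M_14 = det([-3 -3 4; -2 1 2; 2 3 1]) = -35
det = (+1)·(4)·(0) + (+1)·(3)·(0) + (-1)·(4)·(-35) = 140

140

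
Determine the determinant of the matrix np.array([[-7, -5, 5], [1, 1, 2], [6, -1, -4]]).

Expand along column 1:
  + (-7) · |1 2; -1 -4| = (-7)·(-4 − (-2)) = 14
  − 1 · |-5 5; -1 -4| = −1·(20 − (-5)) = -25
  + 6 · |-5 5; 1 2| = 6·(-10 − 5) = -90
Sum: (14) + (-25) + (-90) = -101

The determinant is -101.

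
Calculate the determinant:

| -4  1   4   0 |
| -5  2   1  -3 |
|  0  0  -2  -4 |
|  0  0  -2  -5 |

The matrix is block upper-triangular with a 2×2 block and a 2×2 block on the diagonal, so its determinant equals the product of the determinants of the diagonal blocks.
det of the 2×2 block = -3
det of the 2×2 block = 2
det = (-3)·(2) = -6

-6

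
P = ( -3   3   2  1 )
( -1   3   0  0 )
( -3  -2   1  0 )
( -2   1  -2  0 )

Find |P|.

The determinant is 27.

Expand along column 4 (it has 3 zeros):
  − (1) · M_14   where M_14 = det([-1 3 0; -3 -2 1; -2 1 -2]) = -27
det = (-1)·(1)·(-27) = 27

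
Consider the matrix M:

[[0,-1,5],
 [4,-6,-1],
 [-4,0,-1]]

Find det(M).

Expand along row 1:
  − (-1) · |4 -1; -4 -1| = −(-1)·(-4 − 4) = -8
  + 5 · |4 -6; -4 0| = 5·(0 − 24) = -120
Sum: (-8) + (-120) = -128

-128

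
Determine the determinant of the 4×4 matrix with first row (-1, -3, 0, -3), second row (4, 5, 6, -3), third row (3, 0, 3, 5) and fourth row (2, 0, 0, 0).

324

Expand along row 4 (it has 3 zeros):
  − (2) · M_41   where M_41 = det([-3 0 -3; 5 6 -3; 0 3 5]) = -162
det = (-1)·(2)·(-162) = 324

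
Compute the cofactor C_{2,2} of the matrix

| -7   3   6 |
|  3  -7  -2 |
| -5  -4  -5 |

Delete row 2 and column 2; the remaining 2×2 submatrix is [-7 6; -5 -5].
Its determinant is (-7)·(-5) − 6·(-5) = 65.
The cofactor carries sign (−1)^(2+2) = +1, so C_{2,2} = +(65) = 65.

65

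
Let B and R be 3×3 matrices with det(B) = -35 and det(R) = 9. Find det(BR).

-315

det(BR) = det(B)·det(R) = (-35)·(9) = -315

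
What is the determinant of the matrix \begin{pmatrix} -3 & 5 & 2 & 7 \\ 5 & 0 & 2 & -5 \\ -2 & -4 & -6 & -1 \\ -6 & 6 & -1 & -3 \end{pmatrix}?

Expand along row 2 (it has 1 zero):
  − (5) · M_21   where M_21 = det([5 2 7; -4 -6 -1; 6 -1 -3]) = 329
  − (2) · M_23   where M_23 = det([-3 5 7; -2 -4 -1; -6 6 -3]) = -306
  + (-5) · M_24   where M_24 = det([-3 5 2; -2 -4 -6; -6 6 -1]) = -22
det = (-1)·(5)·(329) + (-1)·(2)·(-306) + (+1)·(-5)·(-22) = -923

The determinant is -923.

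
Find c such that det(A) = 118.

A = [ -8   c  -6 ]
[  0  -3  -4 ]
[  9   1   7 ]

-4

Expanding along the row containing c, det(A) is linear in c: det(A) = (-36)·c + (-26).
Set (-36)·c + (-26) = 118  ⇒  (-36)·c = 144  ⇒  c = -4.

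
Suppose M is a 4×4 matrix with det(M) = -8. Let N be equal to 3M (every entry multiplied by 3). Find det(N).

-648

For a 4×4 matrix, det(3M) = 3^4·det(M) = 81·det(M).
det(N) = (81)·(-8) = -648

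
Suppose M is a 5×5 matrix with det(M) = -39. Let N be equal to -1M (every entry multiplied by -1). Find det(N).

39

For a 5×5 matrix, det(-1M) = (-1)^5·det(M) = -1·det(M).
det(N) = (-1)·(-39) = 39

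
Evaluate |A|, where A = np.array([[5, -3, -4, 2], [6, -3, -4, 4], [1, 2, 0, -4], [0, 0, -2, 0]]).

-68

Expand along row 4 (it has 3 zeros):
  − (-2) · M_43   where M_43 = det([5 -3 2; 6 -3 4; 1 2 -4]) = -34
det = (-1)·(-2)·(-34) = -68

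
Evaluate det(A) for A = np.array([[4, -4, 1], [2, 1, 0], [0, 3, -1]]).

Expand along row 2:
  − 2 · |-4 1; 3 -1| = −2·(4 − 3) = -2
  + 1 · |4 1; 0 -1| = 1·(-4 − 0) = -4
Sum: (-2) + (-4) = -6

-6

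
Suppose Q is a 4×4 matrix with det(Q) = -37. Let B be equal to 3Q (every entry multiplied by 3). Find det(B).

The determinant is -2997.

For a 4×4 matrix, det(3Q) = 3^4·det(Q) = 81·det(Q).
det(B) = (81)·(-37) = -2997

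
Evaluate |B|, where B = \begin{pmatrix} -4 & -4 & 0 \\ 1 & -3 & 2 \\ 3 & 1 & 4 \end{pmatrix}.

det(B) = 48

Expand along row 1:
  + (-4) · |-3 2; 1 4| = (-4)·(-12 − 2) = 56
  − (-4) · |1 2; 3 4| = −(-4)·(4 − 6) = -8
Sum: (56) + (-8) = 48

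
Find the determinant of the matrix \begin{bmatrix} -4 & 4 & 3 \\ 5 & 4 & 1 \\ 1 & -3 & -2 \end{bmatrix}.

Expand along column 1:
  + (-4) · |4 1; -3 -2| = (-4)·(-8 − (-3)) = 20
  − 5 · |4 3; -3 -2| = −5·(-8 − (-9)) = -5
  + 1 · |4 3; 4 1| = 1·(4 − 12) = -8
Sum: (20) + (-5) + (-8) = 7

7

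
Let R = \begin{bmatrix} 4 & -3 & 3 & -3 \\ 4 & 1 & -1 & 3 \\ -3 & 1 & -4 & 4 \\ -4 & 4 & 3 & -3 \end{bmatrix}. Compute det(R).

-46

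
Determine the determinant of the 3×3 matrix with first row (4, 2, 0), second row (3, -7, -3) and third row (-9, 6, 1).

92

Expand along row 1:
  + 4 · |-7 -3; 6 1| = 4·(-7 − (-18)) = 44
  − 2 · |3 -3; -9 1| = −2·(3 − 27) = 48
Sum: (44) + (48) = 92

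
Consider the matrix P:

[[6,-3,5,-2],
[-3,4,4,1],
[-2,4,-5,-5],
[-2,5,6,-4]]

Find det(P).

det(P) = 547

Expand along row 1:
  + (6) · M_11   where M_11 = det([4 4 1; 4 -5 -5; 5 6 -4]) = 213
  − (-3) · M_12   where M_12 = det([-3 4 1; -2 -5 -5; -2 6 -4]) = -164
  + (5) · M_13   where M_13 = det([-3 4 1; -2 4 -5; -2 5 -4]) = -21
  − (-2) · M_14   where M_14 = det([-3 4 4; -2 4 -5; -2 5 6]) = -67
det = (+1)·(6)·(213) + (-1)·(-3)·(-164) + (+1)·(5)·(-21) + (-1)·(-2)·(-67) = 547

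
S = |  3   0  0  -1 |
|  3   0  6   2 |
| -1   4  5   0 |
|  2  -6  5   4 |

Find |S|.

Expand along row 1 (it has 2 zeros):
  + (3) · M_11   where M_11 = det([0 6 2; 4 5 0; -6 5 4]) = 4
  − (-1) · M_14   where M_14 = det([3 0 6; -1 4 5; 2 -6 5]) = 138
det = (+1)·(3)·(4) + (-1)·(-1)·(138) = 150

150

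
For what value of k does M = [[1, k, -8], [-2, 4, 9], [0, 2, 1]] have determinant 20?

1

Expanding along the column containing k, det(M) is linear in k: det(M) = (2)·k + (18).
Set (2)·k + (18) = 20  ⇒  (2)·k = 2  ⇒  k = 1.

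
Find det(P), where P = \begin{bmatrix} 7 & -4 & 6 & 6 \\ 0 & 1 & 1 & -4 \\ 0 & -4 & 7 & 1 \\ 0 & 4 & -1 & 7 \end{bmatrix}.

1246

Expand along column 1 (it has 3 zeros):
  + (7) · M_11   where M_11 = det([1 1 -4; -4 7 1; 4 -1 7]) = 178
det = (+1)·(7)·(178) = 1246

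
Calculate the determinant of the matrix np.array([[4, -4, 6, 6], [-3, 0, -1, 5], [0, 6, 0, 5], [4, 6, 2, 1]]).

-32

Expand along row 3 (it has 2 zeros):
  − (6) · M_32   where M_32 = det([4 6 6; -3 -1 5; 4 2 1]) = 82
  − (5) · M_34   where M_34 = det([4 -4 6; -3 0 -1; 4 6 2]) = -92
det = (-1)·(6)·(82) + (-1)·(5)·(-92) = -32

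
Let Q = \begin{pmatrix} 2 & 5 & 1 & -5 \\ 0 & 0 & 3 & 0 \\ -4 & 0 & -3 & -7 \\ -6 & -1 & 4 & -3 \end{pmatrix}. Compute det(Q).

The determinant is -348.

Expand along row 2 (it has 3 zeros):
  − (3) · M_23   where M_23 = det([2 5 -5; -4 0 -7; -6 -1 -3]) = 116
det = (-1)·(3)·(116) = -348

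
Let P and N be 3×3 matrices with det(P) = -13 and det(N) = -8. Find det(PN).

det(PN) = det(P)·det(N) = (-13)·(-8) = 104

104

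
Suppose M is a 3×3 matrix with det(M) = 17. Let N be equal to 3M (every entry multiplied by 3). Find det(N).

For a 3×3 matrix, det(3M) = 3^3·det(M) = 27·det(M).
det(N) = (27)·(17) = 459

|N| = 459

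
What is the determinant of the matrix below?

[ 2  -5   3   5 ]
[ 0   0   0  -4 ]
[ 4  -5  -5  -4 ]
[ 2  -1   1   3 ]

-272

Expand along row 2 (it has 3 zeros):
  + (-4) · M_24   where M_24 = det([2 -5 3; 4 -5 -5; 2 -1 1]) = 68
det = (+1)·(-4)·(68) = -272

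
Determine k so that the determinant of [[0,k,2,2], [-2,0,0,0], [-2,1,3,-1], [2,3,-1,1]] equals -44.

3

Expanding along the row containing k, det(A) is linear in k: det(A) = (4)·k + (-56).
Set (4)·k + (-56) = -44  ⇒  (4)·k = 12  ⇒  k = 3.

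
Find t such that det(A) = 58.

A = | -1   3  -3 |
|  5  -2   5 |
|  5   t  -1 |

t = 0

Expanding along the column containing t, det(A) is linear in t: det(A) = (-10)·t + (58).
Set (-10)·t + (58) = 58  ⇒  (-10)·t = 0  ⇒  t = 0.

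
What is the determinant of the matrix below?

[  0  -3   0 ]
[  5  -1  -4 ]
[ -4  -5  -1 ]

-63

Expand along row 1:
  − (-3) · |5 -4; -4 -1| = −(-3)·(-5 − 16) = -63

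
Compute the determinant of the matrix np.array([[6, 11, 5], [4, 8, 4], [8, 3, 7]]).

48

Expand along row 1:
  + 6 · |8 4; 3 7| = 6·(56 − 12) = 264
  − 11 · |4 4; 8 7| = −11·(28 − 32) = 44
  + 5 · |4 8; 8 3| = 5·(12 − 64) = -260
Sum: (264) + (44) + (-260) = 48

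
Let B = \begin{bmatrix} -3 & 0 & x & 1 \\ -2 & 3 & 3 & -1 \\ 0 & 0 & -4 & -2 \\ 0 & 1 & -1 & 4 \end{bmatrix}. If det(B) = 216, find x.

x = -4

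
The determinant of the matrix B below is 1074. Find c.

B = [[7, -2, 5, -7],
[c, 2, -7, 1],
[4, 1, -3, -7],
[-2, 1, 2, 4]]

Expanding along the row containing c, det(B) is linear in c: det(B) = (94)·c + (322).
Set (94)·c + (322) = 1074  ⇒  (94)·c = 752  ⇒  c = 8.

8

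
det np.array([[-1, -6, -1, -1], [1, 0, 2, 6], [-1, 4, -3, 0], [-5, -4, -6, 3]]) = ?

Expand along row 2 (it has 1 zero):
  − (1) · M_21   where M_21 = det([-6 -1 -1; 4 -3 0; -4 -6 3]) = 102
  − (2) · M_23   where M_23 = det([-1 -6 -1; -1 4 0; -5 -4 3]) = -54
  + (6) · M_24   where M_24 = det([-1 -6 -1; -1 4 -3; -5 -4 -6]) = -42
det = (-1)·(1)·(102) + (-1)·(2)·(-54) + (+1)·(6)·(-42) = -246

The determinant is -246.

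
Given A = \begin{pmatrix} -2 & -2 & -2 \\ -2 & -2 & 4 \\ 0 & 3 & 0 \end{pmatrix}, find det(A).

36

Expand along row 3:
  − 3 · |-2 -2; -2 4| = −3·(-8 − 4) = 36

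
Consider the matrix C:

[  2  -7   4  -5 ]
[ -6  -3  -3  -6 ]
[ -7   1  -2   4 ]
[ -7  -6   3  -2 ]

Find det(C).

Expand along row 1:
  + (2) · M_11   where M_11 = det([-3 -3 -6; 1 -2 4; -6 3 -2]) = 144
  − (-7) · M_12   where M_12 = det([-6 -3 -6; -7 -2 4; -7 3 -2]) = 384
  + (4) · M_13   where M_13 = det([-6 -3 -6; -7 1 4; -7 -6 -2]) = -300
  − (-5) · M_14   where M_14 = det([-6 -3 -3; -7 1 -2; -7 -6 3]) = -198
det = (+1)·(2)·(144) + (-1)·(-7)·(384) + (+1)·(4)·(-300) + (-1)·(-5)·(-198) = 786

786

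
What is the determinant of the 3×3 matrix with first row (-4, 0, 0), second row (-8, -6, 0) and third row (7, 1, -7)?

-168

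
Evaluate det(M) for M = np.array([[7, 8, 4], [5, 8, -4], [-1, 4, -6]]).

160

Expand along column 1:
  + 7 · |8 -4; 4 -6| = 7·(-48 − (-16)) = -224
  − 5 · |8 4; 4 -6| = −5·(-48 − 16) = 320
  + (-1) · |8 4; 8 -4| = (-1)·(-32 − 32) = 64
Sum: (-224) + (320) + (64) = 160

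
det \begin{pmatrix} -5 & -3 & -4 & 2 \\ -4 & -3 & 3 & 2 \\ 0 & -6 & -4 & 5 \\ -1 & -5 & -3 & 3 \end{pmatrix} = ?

209

Expand along row 3 (it has 1 zero):
  − (-6) · M_32   where M_32 = det([-5 -4 2; -4 3 2; -1 -3 3]) = -85
  + (-4) · M_33   where M_33 = det([-5 -3 2; -4 -3 2; -1 -5 3]) = -1
  − (5) · M_34   where M_34 = det([-5 -3 -4; -4 -3 3; -1 -5 -3]) = -143
det = (-1)·(-6)·(-85) + (+1)·(-4)·(-1) + (-1)·(5)·(-143) = 209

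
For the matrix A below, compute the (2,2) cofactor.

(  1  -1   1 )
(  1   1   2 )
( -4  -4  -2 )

Delete row 2 and column 2; the remaining 2×2 submatrix is [1 1; -4 -2].
Its determinant is 1·(-2) − 1·(-4) = 2.
The cofactor carries sign (−1)^(2+2) = +1, so C_{2,2} = +(2) = 2.

2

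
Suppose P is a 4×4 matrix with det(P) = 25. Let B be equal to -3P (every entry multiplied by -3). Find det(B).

|B| = 2025

For a 4×4 matrix, det(-3P) = (-3)^4·det(P) = 81·det(P).
det(B) = (81)·(25) = 2025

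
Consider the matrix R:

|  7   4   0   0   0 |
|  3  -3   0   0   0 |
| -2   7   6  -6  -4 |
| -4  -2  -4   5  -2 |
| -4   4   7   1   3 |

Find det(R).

-8910

R is block lower-triangular with a 2×2 block and a 3×3 block on the diagonal, so its determinant equals the product of the determinants of the diagonal blocks.
det of the 2×2 block = -33
det of the 3×3 block = 270
det = (-33)·(270) = -8910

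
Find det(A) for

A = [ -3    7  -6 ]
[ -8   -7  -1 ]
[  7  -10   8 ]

Expand along column 1:
  + (-3) · |-7 -1; -10 8| = (-3)·(-56 − 10) = 198
  − (-8) · |7 -6; -10 8| = −(-8)·(56 − 60) = -32
  + 7 · |7 -6; -7 -1| = 7·(-7 − 42) = -343
Sum: (198) + (-32) + (-343) = -177

The determinant is -177.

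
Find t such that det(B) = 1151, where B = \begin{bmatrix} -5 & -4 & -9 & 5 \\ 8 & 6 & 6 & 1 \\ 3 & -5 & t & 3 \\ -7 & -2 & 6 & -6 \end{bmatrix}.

Expanding along the column containing t, det(B) is linear in t: det(B) = (136)·t + (2103).
Set (136)·t + (2103) = 1151  ⇒  (136)·t = -952  ⇒  t = -7.

-7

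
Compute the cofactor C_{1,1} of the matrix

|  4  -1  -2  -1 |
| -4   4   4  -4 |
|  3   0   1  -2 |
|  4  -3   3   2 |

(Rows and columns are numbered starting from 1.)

The cofactor is 44.

Delete row 1 and column 1; the remaining 3×3 submatrix is [4 4 -4; 0 1 -2; -3 3 2].
Its determinant is 44.
The cofactor carries sign (−1)^(1+1) = +1, so C_{1,1} = +(44) = 44.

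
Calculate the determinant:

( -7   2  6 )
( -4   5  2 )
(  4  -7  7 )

Expand along row 1:
  + (-7) · |5 2; -7 7| = (-7)·(35 − (-14)) = -343
  − 2 · |-4 2; 4 7| = −2·(-28 − 8) = 72
  + 6 · |-4 5; 4 -7| = 6·(28 − 20) = 48
Sum: (-343) + (72) + (48) = -223

-223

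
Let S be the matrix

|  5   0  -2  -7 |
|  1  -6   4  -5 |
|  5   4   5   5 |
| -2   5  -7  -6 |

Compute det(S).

Expand along row 1 (it has 1 zero):
  + (5) · M_11   where M_11 = det([-6 4 -5; 4 5 5; 5 -7 -6]) = 431
  + (-2) · M_13   where M_13 = det([1 -6 -5; 5 4 5; -2 5 -6]) = -334
  − (-7) · M_14   where M_14 = det([1 -6 4; 5 4 5; -2 5 -7]) = -71
det = (+1)·(5)·(431) + (+1)·(-2)·(-334) + (-1)·(-7)·(-71) = 2326

det(S) = 2326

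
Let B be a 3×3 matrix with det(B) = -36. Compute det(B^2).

det(B^2) = (det B)^2 = (-36)^2 = 1296

1296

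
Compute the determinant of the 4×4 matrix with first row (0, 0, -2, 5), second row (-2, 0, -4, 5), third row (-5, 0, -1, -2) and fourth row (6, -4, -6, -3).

The determinant is 128.

Expand along column 2 (it has 3 zeros):
  + (-4) · M_42   where M_42 = det([0 -2 5; -2 -4 5; -5 -1 -2]) = -32
det = (+1)·(-4)·(-32) = 128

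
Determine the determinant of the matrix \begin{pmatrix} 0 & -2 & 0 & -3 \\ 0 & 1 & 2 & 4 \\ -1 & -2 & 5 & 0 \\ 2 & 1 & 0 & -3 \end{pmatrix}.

Expand along row 1 (it has 2 zeros):
  − (-2) · M_12   where M_12 = det([0 2 4; -1 5 0; 2 0 -3]) = -46
  − (-3) · M_14   where M_14 = det([0 1 2; -1 -2 5; 2 1 0]) = 16
det = (-1)·(-2)·(-46) + (-1)·(-3)·(16) = -44

-44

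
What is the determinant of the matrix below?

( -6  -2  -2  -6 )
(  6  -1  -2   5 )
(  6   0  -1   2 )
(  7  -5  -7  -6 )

90

Expand along row 3 (it has 1 zero):
  + (6) · M_31   where M_31 = det([-2 -2 -6; -1 -2 5; -5 -7 -6]) = -14
  + (-1) · M_33   where M_33 = det([-6 -2 -6; 6 -1 5; 7 -5 -6]) = -190
  − (2) · M_34   where M_34 = det([-6 -2 -2; 6 -1 -2; 7 -5 -7]) = 8
det = (+1)·(6)·(-14) + (+1)·(-1)·(-190) + (-1)·(2)·(8) = 90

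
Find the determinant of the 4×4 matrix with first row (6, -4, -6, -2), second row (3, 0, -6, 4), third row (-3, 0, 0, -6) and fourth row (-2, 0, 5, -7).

Expand along column 2 (it has 3 zeros):
  − (-4) · M_12   where M_12 = det([3 -6 4; -3 0 -6; -2 5 -7]) = 84
det = (-1)·(-4)·(84) = 336

336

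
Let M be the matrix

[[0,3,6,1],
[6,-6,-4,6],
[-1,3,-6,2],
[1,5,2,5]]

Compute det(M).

|M| = -8

Expand along row 1 (it has 1 zero):
  − (3) · M_12   where M_12 = det([6 -4 6; -1 -6 2; 1 2 5]) = -208
  + (6) · M_13   where M_13 = det([6 -6 6; -1 3 2; 1 5 5]) = -60
  − (1) · M_14   where M_14 = det([6 -6 -4; -1 3 -6; 1 5 2]) = 272
det = (-1)·(3)·(-208) + (+1)·(6)·(-60) + (-1)·(1)·(272) = -8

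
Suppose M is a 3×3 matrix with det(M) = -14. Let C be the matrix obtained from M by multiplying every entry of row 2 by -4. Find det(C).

Scaling one row by -4 multiplies the determinant by -4.
det(C) = (-4)·(-14) = 56

det(C) = 56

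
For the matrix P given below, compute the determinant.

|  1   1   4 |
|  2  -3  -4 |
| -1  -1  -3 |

The determinant is -5.

Expand along row 1:
  + 1 · |-3 -4; -1 -3| = 1·(9 − 4) = 5
  − 1 · |2 -4; -1 -3| = −1·(-6 − 4) = 10
  + 4 · |2 -3; -1 -1| = 4·(-2 − 3) = -20
Sum: (5) + (10) + (-20) = -5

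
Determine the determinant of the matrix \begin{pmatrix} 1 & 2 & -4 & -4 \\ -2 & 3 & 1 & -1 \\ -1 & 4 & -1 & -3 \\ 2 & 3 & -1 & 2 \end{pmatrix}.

Expand along row 1:
  + (1) · M_11   where M_11 = det([3 1 -1; 4 -1 -3; 3 -1 2]) = -31
  − (2) · M_12   where M_12 = det([-2 1 -1; -1 -1 -3; 2 -1 2]) = 3
  + (-4) · M_13   where M_13 = det([-2 3 -1; -1 4 -3; 2 3 2]) = -35
  − (-4) · M_14   where M_14 = det([-2 3 1; -1 4 -1; 2 3 -1]) = -18
det = (+1)·(1)·(-31) + (-1)·(2)·(3) + (+1)·(-4)·(-35) + (-1)·(-4)·(-18) = 31

31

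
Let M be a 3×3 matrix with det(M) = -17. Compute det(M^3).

det(M^3) = (det M)^3 = (-17)^3 = -4913

-4913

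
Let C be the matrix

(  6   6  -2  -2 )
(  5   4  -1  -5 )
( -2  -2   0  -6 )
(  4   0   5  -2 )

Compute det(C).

|C| = -96

Expand along row 3 (it has 1 zero):
  + (-2) · M_31   where M_31 = det([6 -2 -2; 4 -1 -5; 0 5 -2]) = 106
  − (-2) · M_32   where M_32 = det([6 -2 -2; 5 -1 -5; 4 5 -2]) = 124
  − (-6) · M_34   where M_34 = det([6 6 -2; 5 4 -1; 4 0 5]) = -22
det = (+1)·(-2)·(106) + (-1)·(-2)·(124) + (-1)·(-6)·(-22) = -96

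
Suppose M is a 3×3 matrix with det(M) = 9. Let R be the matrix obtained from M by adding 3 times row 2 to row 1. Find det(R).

9

Adding a multiple of one row to another leaves the determinant unchanged.
det(R) = (1)·(9) = 9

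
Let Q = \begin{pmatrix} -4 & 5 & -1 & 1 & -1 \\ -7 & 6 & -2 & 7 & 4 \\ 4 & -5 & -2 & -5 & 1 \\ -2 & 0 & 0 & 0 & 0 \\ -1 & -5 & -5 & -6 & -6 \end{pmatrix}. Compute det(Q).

Expand along row 4 (it has 4 zeros):
  − (-2) · M_41   where M_41 = det([5 -1 1 -1; 6 -2 7 4; -5 -2 -5 1; -5 -5 -6 -6]) = -955
det = (-1)·(-2)·(-955) = -1910

-1910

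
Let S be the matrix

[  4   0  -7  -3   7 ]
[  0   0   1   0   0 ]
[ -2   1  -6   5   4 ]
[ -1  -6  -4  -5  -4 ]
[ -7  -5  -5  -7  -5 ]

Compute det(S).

Expand along row 2 (it has 4 zeros):
  − (1) · M_23   where M_23 = det([4 0 -3 7; -2 1 5 4; -1 -6 -5 -4; -7 -5 -7 -5]) = 1832
det = (-1)·(1)·(1832) = -1832

The determinant is -1832.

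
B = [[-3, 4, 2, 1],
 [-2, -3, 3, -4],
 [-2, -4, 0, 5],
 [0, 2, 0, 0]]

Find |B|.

det(B) = -6

Expand along row 4 (it has 3 zeros):
  + (2) · M_42   where M_42 = det([-3 2 1; -2 3 -4; -2 0 5]) = -3
det = (+1)·(2)·(-3) = -6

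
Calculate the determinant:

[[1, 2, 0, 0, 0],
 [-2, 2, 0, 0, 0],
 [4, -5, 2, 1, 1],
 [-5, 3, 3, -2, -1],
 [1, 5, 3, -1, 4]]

-180

The matrix is block lower-triangular with a 2×2 block and a 3×3 block on the diagonal, so its determinant equals the product of the determinants of the diagonal blocks.
det of the 2×2 block = 6
det of the 3×3 block = -30
det = (6)·(-30) = -180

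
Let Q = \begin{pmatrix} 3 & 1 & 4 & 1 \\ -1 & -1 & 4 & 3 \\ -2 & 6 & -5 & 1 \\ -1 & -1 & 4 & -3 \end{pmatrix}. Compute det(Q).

612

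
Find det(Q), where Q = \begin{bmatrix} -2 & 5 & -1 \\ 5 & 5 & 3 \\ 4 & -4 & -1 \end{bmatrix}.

Expand along column 1:
  + (-2) · |5 3; -4 -1| = (-2)·(-5 − (-12)) = -14
  − 5 · |5 -1; -4 -1| = −5·(-5 − 4) = 45
  + 4 · |5 -1; 5 3| = 4·(15 − (-5)) = 80
Sum: (-14) + (45) + (80) = 111

111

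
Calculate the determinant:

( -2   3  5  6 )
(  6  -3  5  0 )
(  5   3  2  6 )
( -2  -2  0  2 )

1236

Expand along row 2 (it has 1 zero):
  − (6) · M_21   where M_21 = det([3 5 6; 3 2 6; -2 0 2]) = -54
  + (-3) · M_22   where M_22 = det([-2 5 6; 5 2 6; -2 0 2]) = -94
  − (5) · M_23   where M_23 = det([-2 3 6; 5 3 6; -2 -2 2]) = -126
det = (-1)·(6)·(-54) + (+1)·(-3)·(-94) + (-1)·(5)·(-126) = 1236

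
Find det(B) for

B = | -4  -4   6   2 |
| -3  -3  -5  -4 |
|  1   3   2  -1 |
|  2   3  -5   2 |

Expand along row 1:
  + (-4) · M_11   where M_11 = det([-3 -5 -4; 3 2 -1; 3 -5 2]) = 132
  − (-4) · M_12   where M_12 = det([-3 -5 -4; 1 2 -1; 2 -5 2]) = 59
  + (6) · M_13   where M_13 = det([-3 -3 -4; 1 3 -1; 2 3 2]) = -3
  − (2) · M_14   where M_14 = det([-3 -3 -5; 1 3 2; 2 3 -5]) = 51
det = (+1)·(-4)·(132) + (-1)·(-4)·(59) + (+1)·(6)·(-3) + (-1)·(2)·(51) = -412

-412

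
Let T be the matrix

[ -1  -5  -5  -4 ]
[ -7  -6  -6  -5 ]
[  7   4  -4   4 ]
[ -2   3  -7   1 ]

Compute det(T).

Expand along row 1:
  + (-1) · M_11   where M_11 = det([-6 -6 -5; 4 -4 4; 3 -7 1]) = -112
  − (-5) · M_12   where M_12 = det([-7 -6 -5; 7 -4 4; -2 -7 1]) = 207
  + (-5) · M_13   where M_13 = det([-7 -6 -5; 7 4 4; -2 3 1]) = 1
  − (-4) · M_14   where M_14 = det([-7 -6 -6; 7 4 -4; -2 3 -7]) = -404
det = (+1)·(-1)·(-112) + (-1)·(-5)·(207) + (+1)·(-5)·(1) + (-1)·(-4)·(-404) = -474

det(T) = -474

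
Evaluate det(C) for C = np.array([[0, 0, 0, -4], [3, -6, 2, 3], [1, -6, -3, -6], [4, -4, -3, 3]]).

448

Expand along row 1 (it has 3 zeros):
  − (-4) · M_14   where M_14 = det([3 -6 2; 1 -6 -3; 4 -4 -3]) = 112
det = (-1)·(-4)·(112) = 448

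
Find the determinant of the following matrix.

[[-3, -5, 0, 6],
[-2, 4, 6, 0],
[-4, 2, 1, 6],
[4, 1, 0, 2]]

Expand along column 3 (it has 2 zeros):
  − (6) · M_23   where M_23 = det([-3 -5 6; -4 2 6; 4 1 2]) = -226
  + (1) · M_33   where M_33 = det([-3 -5 6; -2 4 0; 4 1 2]) = -152
det = (-1)·(6)·(-226) + (+1)·(1)·(-152) = 1204

1204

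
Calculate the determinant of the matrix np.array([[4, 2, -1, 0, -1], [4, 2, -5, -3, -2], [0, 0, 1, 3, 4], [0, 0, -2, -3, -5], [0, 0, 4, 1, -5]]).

The matrix is block upper-triangular with a 2×2 block and a 3×3 block on the diagonal, so its determinant equals the product of the determinants of the diagonal blocks.
det of the 2×2 block = 0
det of the 3×3 block = -30
det = (0)·(-30) = 0

0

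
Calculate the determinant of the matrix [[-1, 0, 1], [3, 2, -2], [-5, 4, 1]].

The determinant is 12.

Expand along row 1:
  + (-1) · |2 -2; 4 1| = (-1)·(2 − (-8)) = -10
  + 1 · |3 2; -5 4| = 1·(12 − (-10)) = 22
Sum: (-10) + (22) = 12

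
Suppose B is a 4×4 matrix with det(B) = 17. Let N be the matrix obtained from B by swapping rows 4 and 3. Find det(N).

|N| = -17

Swapping two rows multiplies the determinant by −1.
det(N) = (-1)·(17) = -17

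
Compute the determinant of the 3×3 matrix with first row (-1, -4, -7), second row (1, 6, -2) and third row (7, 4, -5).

Expand along row 1:
  + (-1) · |6 -2; 4 -5| = (-1)·(-30 − (-8)) = 22
  − (-4) · |1 -2; 7 -5| = −(-4)·(-5 − (-14)) = 36
  + (-7) · |1 6; 7 4| = (-7)·(4 − 42) = 266
Sum: (22) + (36) + (266) = 324

324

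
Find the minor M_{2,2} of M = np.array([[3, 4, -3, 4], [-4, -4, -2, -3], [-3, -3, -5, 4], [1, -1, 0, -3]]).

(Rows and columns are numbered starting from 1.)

The minor is 80.

Delete row 2 and column 2; the remaining 3×3 submatrix is [3 -3 4; -3 -5 4; 1 0 -3].
Its determinant is 80.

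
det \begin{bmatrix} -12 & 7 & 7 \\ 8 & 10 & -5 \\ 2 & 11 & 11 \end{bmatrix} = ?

-2190

Expand along column 1:
  + (-12) · |10 -5; 11 11| = (-12)·(110 − (-55)) = -1980
  − 8 · |7 7; 11 11| = −8·(77 − 77) = 0
  + 2 · |7 7; 10 -5| = 2·(-35 − 70) = -210
Sum: (-1980) + (0) + (-210) = -2190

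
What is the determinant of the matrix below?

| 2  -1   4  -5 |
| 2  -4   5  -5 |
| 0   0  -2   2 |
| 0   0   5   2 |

The determinant is 84.

The matrix is block upper-triangular with a 2×2 block and a 2×2 block on the diagonal, so its determinant equals the product of the determinants of the diagonal blocks.
det of the 2×2 block = -6
det of the 2×2 block = -14
det = (-6)·(-14) = 84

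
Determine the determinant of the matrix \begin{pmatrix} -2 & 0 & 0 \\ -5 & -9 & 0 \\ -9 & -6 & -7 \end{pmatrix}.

The matrix is lower triangular, so the determinant is the product of the diagonal entries:
det = (-2) · (-9) · (-7) = -126

-126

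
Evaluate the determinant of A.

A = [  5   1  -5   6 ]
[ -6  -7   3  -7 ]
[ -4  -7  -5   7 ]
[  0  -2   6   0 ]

det(A) = 2352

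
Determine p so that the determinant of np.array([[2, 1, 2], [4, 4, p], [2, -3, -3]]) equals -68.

Expanding along the row containing p, det(M) is linear in p: det(M) = (8)·p + (-52).
Set (8)·p + (-52) = -68  ⇒  (8)·p = -16  ⇒  p = -2.

p = -2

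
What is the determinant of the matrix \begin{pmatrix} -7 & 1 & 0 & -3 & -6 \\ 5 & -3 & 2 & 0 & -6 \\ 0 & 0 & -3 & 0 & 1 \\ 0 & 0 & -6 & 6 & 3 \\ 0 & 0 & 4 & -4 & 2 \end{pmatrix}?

The matrix is block upper-triangular with a 2×2 block and a 3×3 block on the diagonal, so its determinant equals the product of the determinants of the diagonal blocks.
det of the 2×2 block = 16
det of the 3×3 block = -72
det = (16)·(-72) = -1152

The determinant is -1152.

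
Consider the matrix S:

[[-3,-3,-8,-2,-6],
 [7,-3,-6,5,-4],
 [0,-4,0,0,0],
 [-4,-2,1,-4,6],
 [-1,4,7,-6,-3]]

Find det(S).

11252

Expand along row 3 (it has 4 zeros):
  − (-4) · M_32   where M_32 = det([-3 -8 -2 -6; 7 -6 5 -4; -4 1 -4 6; -1 7 -6 -3]) = 2813
det = (-1)·(-4)·(2813) = 11252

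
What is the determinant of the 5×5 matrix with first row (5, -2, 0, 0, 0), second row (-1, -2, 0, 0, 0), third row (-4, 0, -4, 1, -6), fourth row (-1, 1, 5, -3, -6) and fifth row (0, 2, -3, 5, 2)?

2208

The matrix is block lower-triangular with a 2×2 block and a 3×3 block on the diagonal, so its determinant equals the product of the determinants of the diagonal blocks.
det of the 2×2 block = -12
det of the 3×3 block = -184
det = (-12)·(-184) = 2208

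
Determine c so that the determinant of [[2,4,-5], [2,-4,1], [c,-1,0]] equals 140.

-8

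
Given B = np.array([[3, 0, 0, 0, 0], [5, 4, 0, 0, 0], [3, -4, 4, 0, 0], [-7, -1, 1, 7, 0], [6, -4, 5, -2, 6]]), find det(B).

B is lower triangular, so det(B) is the product of the diagonal entries:
det = (3) · (4) · (4) · (7) · (6) = 2016

The determinant is 2016.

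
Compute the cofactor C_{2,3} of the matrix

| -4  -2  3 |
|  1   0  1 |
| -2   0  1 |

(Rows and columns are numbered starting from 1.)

Delete row 2 and column 3; the remaining 2×2 submatrix is [-4 -2; -2 0].
Its determinant is (-4)·0 − (-2)·(-2) = -4.
The cofactor carries sign (−1)^(2+3) = −1, so C_{2,3} = −(-4) = 4.

4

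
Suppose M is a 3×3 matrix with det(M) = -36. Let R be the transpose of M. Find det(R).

|R| = -36

det(Mᵀ) = det(M).
det(R) = (1)·(-36) = -36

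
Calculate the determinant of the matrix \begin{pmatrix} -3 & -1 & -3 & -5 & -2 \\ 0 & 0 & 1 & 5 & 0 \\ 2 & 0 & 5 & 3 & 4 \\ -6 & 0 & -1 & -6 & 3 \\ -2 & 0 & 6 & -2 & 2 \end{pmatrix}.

The determinant is -816.

Expand along column 2 (it has 4 zeros):
  − (-1) · M_12   where M_12 = det([0 1 5 0; 2 5 3 4; -6 -1 -6 3; -2 6 -2 2]) = -816
det = (-1)·(-1)·(-816) = -816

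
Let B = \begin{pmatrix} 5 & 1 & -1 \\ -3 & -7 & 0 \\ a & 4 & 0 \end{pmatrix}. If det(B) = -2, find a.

Expanding along the row containing a, det(B) is linear in a: det(B) = (-7)·a + (12).
Set (-7)·a + (12) = -2  ⇒  (-7)·a = -14  ⇒  a = 2.

2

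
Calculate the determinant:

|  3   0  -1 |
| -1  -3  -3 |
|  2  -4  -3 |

-19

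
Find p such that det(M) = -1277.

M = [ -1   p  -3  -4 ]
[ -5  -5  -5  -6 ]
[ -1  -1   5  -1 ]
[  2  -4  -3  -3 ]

Expanding along the column containing p, det(M) is linear in p: det(M) = (-157)·p + (-649).
Set (-157)·p + (-649) = -1277  ⇒  (-157)·p = -628  ⇒  p = 4.

p = 4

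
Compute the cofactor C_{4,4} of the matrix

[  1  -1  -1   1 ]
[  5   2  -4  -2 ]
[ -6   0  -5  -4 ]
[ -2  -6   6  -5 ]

The cofactor is -71.

Delete row 4 and column 4; the remaining 3×3 submatrix is [1 -1 -1; 5 2 -4; -6 0 -5].
Its determinant is -71.
The cofactor carries sign (−1)^(4+4) = +1, so C_{4,4} = +(-71) = -71.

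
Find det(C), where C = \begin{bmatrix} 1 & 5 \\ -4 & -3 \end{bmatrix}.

17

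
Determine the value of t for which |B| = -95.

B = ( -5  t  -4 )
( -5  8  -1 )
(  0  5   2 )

Expanding along the column containing t, det(B) is linear in t: det(B) = (10)·t + (-5).
Set (10)·t + (-5) = -95  ⇒  (10)·t = -90  ⇒  t = -9.

-9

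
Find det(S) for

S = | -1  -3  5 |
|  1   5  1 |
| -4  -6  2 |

|S| = 72

Expand along column 1:
  + (-1) · |5 1; -6 2| = (-1)·(10 − (-6)) = -16
  − 1 · |-3 5; -6 2| = −1·(-6 − (-30)) = -24
  + (-4) · |-3 5; 5 1| = (-4)·(-3 − 25) = 112
Sum: (-16) + (-24) + (112) = 72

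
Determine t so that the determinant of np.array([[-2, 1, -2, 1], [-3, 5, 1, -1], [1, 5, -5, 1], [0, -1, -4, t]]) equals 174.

4

Expanding along the row containing t, det(A) is linear in t: det(A) = (86)·t + (-170).
Set (86)·t + (-170) = 174  ⇒  (86)·t = 344  ⇒  t = 4.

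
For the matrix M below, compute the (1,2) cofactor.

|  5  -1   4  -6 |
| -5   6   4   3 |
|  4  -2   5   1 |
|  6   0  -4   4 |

Delete row 1 and column 2; the remaining 3×3 submatrix is [-5 4 3; 4 5 1; 6 -4 4].
Its determinant is -298.
The cofactor carries sign (−1)^(1+2) = −1, so C_{1,2} = −(-298) = 298.

298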